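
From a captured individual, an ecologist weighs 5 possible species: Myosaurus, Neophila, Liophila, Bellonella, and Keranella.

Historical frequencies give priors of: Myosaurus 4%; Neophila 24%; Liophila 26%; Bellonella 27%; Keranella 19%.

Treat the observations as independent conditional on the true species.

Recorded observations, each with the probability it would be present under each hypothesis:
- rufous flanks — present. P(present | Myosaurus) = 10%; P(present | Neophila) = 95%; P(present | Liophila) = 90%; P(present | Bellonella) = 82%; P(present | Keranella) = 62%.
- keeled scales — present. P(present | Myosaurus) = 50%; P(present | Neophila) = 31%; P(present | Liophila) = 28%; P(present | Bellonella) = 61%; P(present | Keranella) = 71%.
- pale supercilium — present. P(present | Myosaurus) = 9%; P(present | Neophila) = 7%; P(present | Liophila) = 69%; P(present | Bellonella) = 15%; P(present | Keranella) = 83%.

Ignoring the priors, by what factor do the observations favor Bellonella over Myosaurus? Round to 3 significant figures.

Take the product of per-observation likelihoods under each hypothesis, then divide.
  Bellonella: 0.82 × 0.61 × 0.15 = 0.07503
  Myosaurus: 0.10 × 0.50 × 0.09 = 0.0045
Bayes factor = 0.07503 / 0.0045 ≈ 16.7

16.7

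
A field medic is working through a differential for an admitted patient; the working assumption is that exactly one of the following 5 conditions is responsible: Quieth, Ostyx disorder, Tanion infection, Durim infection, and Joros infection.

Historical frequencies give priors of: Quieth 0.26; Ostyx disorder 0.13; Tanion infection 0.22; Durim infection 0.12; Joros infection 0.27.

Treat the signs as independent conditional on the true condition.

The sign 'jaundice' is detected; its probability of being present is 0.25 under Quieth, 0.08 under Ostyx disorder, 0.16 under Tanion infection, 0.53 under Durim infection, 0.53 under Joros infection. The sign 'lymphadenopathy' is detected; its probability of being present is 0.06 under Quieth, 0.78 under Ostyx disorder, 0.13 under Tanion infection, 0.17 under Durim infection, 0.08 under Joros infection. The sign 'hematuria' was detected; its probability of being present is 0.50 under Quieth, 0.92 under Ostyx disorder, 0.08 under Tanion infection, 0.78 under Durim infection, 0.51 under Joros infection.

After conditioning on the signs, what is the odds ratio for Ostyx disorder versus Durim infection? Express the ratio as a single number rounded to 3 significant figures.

0.885

Posterior odds equal prior odds times the likelihood ratio; only the two competing hypotheses matter.
  Ostyx disorder: 0.13 × 0.08 × 0.78 × 0.92 = 0.007463
  Durim infection: 0.12 × 0.53 × 0.17 × 0.78 = 0.0084334
Posterior odds = 0.007463 / 0.0084334 ≈ 0.885.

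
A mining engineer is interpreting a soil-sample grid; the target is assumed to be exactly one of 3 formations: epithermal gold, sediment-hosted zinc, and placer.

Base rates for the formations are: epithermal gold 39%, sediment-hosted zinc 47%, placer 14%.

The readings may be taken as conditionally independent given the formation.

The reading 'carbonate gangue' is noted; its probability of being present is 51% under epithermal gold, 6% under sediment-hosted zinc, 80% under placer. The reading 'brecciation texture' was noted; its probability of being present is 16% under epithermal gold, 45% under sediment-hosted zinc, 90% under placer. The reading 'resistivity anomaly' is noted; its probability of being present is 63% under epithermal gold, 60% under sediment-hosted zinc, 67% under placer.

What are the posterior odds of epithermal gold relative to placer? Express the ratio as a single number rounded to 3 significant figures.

0.297

Posterior odds equal prior odds times the likelihood ratio; only the two competing hypotheses matter.
  epithermal gold: 0.39 × 0.51 × 0.16 × 0.63 = 0.020049
  placer: 0.14 × 0.80 × 0.90 × 0.67 = 0.067536
Posterior odds = 0.020049 / 0.067536 ≈ 0.297.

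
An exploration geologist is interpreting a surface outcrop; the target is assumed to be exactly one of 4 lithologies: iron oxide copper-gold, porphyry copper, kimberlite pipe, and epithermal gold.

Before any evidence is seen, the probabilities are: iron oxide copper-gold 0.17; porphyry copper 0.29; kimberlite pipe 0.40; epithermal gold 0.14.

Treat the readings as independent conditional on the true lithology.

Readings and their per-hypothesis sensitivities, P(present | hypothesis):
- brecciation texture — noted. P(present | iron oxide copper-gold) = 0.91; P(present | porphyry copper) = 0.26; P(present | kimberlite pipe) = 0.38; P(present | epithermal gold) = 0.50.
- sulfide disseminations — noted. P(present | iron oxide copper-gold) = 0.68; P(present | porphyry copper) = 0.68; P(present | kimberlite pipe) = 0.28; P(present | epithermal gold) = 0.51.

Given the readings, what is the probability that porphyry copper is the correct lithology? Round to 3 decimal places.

By Bayes' rule with conditional independence, the unnormalized weight for each hypothesis is prior × ∏ likelihoods:
  iron oxide copper-gold: 0.17 × 0.91 × 0.68 = 0.1052
  porphyry copper: 0.29 × 0.26 × 0.68 = 0.051272
  kimberlite pipe: 0.40 × 0.38 × 0.28 = 0.04256
  epithermal gold: 0.14 × 0.50 × 0.51 = 0.0357
Normalizing constant Z = 0.1052 + 0.051272 + 0.04256 + 0.0357 = 0.23473.
P(porphyry copper | evidence) = 0.051272 / 0.23473 ≈ 0.218.

0.218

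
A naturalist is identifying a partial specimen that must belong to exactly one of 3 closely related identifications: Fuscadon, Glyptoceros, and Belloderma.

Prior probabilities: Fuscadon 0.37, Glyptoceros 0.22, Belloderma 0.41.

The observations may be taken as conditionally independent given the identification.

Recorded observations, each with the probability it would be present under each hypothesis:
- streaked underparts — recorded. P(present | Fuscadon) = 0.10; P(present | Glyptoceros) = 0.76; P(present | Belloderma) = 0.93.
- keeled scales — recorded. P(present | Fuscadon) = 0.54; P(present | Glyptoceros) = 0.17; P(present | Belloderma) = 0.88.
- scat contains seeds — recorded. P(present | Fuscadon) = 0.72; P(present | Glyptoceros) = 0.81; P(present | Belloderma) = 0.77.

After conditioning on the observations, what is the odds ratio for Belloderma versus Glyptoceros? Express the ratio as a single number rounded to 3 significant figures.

Unnormalized posterior weight (prior times the observation likelihoods) for each of the two hypotheses:
  Belloderma: 0.41 × 0.93 × 0.88 × 0.77 = 0.25837
  Glyptoceros: 0.22 × 0.76 × 0.17 × 0.81 = 0.023023
Odds(Belloderma : Glyptoceros) = 0.25837 / 0.023023 ≈ 11.2.

11.2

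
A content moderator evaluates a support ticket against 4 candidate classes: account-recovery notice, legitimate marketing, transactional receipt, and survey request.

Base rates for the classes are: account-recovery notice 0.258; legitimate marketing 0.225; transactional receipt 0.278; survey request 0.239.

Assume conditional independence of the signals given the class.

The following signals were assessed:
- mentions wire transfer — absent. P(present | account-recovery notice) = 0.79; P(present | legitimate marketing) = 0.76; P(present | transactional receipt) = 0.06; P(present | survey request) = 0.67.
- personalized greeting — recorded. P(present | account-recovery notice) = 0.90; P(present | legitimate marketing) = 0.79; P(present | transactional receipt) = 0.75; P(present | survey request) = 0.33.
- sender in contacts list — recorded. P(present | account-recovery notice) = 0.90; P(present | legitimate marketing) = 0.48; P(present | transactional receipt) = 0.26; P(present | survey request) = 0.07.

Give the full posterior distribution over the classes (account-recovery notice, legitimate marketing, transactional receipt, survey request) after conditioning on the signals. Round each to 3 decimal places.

0.375, 0.175, 0.435, 0.016

By Bayes' rule with conditional independence, the unnormalized weight for each hypothesis is prior × ∏ likelihoods (using 1 − P(present | H) for each absent signal):
  account-recovery notice: 0.258 × (1 − 0.79) × 0.90 × 0.90 = 0.043886
  legitimate marketing: 0.225 × (1 − 0.76) × 0.79 × 0.48 = 0.020477
  transactional receipt: 0.278 × (1 − 0.06) × 0.75 × 0.26 = 0.050957
  survey request: 0.239 × (1 − 0.67) × 0.33 × 0.07 = 0.0018219
The unnormalized weights sum to 0.11714.
P(account-recovery notice | evidence) = 0.043886 / 0.11714 ≈ 0.375
P(legitimate marketing | evidence) = 0.020477 / 0.11714 ≈ 0.175
P(transactional receipt | evidence) = 0.050957 / 0.11714 ≈ 0.435
P(survey request | evidence) = 0.0018219 / 0.11714 ≈ 0.016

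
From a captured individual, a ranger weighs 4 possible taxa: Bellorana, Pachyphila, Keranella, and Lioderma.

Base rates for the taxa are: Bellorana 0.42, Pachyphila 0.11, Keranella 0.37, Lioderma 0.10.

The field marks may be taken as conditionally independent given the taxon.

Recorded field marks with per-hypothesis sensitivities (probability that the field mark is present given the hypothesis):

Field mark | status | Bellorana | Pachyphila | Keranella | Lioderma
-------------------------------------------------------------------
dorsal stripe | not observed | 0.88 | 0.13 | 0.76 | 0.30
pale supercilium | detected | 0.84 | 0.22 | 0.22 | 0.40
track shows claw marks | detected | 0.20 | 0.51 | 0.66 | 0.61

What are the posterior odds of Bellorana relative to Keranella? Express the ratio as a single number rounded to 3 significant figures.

The normalizing constant cancels in an odds ratio, so compute prior × likelihood for the two hypotheses only (using 1 − P(present | H) for each absent field mark):
  Bellorana: 0.42 × (1 − 0.88) × 0.84 × 0.20 = 0.0084672
  Keranella: 0.37 × (1 − 0.76) × 0.22 × 0.66 = 0.012894
Odds(Bellorana : Keranella) = 0.0084672 / 0.012894 ≈ 0.657.

0.657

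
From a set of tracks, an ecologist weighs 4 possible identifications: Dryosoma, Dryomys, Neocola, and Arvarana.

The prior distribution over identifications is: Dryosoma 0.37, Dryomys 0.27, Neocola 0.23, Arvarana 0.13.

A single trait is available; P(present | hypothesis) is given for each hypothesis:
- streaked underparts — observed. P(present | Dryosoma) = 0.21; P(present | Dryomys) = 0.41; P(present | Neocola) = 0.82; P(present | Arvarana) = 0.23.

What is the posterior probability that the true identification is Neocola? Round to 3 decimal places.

0.464

Multiply each prior by the likelihood of the trait:
  Dryosoma: 0.37 × 0.21 = 0.0777
  Dryomys: 0.27 × 0.41 = 0.1107
  Neocola: 0.23 × 0.82 = 0.1886
  Arvarana: 0.13 × 0.23 = 0.0299
Normalizing constant Z = 0.0777 + 0.1107 + 0.1886 + 0.0299 = 0.4069.
P(Neocola | evidence) = 0.1886 / 0.4069 ≈ 0.464.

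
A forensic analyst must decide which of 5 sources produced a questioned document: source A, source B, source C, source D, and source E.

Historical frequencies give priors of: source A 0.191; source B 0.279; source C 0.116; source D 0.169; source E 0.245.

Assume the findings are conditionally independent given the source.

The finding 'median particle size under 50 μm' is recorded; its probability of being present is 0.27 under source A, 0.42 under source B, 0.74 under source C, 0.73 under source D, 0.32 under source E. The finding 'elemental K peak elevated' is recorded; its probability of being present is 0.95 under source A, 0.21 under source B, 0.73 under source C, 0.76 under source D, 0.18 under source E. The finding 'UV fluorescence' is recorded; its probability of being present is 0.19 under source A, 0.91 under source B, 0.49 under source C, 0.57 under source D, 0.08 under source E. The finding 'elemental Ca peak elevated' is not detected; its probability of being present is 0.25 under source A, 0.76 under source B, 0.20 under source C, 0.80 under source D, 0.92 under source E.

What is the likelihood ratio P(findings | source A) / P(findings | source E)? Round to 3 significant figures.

Joint likelihood of the evidence pattern under each hypothesis (using 1 − P(present | H) for each absent finding):
  source A: 0.27 × 0.95 × 0.19 × (1 − 0.25) = 0.036551
  source E: 0.32 × 0.18 × 0.08 × (1 − 0.92) = 0.00036864
Bayes factor = 0.036551 / 0.00036864 ≈ 99.2

99.2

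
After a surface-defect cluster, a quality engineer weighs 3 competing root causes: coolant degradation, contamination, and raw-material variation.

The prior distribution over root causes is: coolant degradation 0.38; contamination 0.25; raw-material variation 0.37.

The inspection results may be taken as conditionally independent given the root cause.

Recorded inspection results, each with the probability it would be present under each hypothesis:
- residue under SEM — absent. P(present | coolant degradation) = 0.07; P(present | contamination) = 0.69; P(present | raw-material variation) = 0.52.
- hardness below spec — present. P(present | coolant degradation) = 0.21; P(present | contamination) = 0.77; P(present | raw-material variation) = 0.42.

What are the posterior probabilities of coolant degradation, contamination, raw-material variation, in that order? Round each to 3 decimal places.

Multiply each prior by the joint likelihood of the inspection result pattern (using 1 − P(present | H) for each absent inspection result):
  coolant degradation: 0.38 × (1 − 0.07) × 0.21 = 0.074214
  contamination: 0.25 × (1 − 0.69) × 0.77 = 0.059675
  raw-material variation: 0.37 × (1 − 0.52) × 0.42 = 0.074592
The unnormalized weights sum to 0.20848.
P(coolant degradation | evidence) = 0.074214 / 0.20848 ≈ 0.356
P(contamination | evidence) = 0.059675 / 0.20848 ≈ 0.286
P(raw-material variation | evidence) = 0.074592 / 0.20848 ≈ 0.358

0.356, 0.286, 0.358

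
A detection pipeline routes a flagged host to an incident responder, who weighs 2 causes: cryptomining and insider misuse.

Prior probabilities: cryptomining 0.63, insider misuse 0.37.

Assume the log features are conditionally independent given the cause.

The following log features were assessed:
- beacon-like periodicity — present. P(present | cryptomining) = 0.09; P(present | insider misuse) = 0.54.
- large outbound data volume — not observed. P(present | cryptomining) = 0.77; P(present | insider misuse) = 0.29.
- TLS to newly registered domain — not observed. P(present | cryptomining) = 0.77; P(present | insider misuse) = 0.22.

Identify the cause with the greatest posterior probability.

Multiply each prior by the joint likelihood of the log feature pattern (using 1 − P(present | H) for each absent log feature):
  cryptomining: 0.63 × 0.09 × (1 − 0.77) × (1 − 0.77) = 0.0029994
  insider misuse: 0.37 × 0.54 × (1 − 0.29) × (1 − 0.22) = 0.11065
The unnormalized weights sum to 0.11365.
P(cryptomining | evidence) ≈ 0.0029994 / 0.11365 ≈ 0.026
P(insider misuse | evidence) ≈ 0.11065 / 0.11365 ≈ 0.974
The largest is 0.974, so insider misuse is most probable.

insider misuse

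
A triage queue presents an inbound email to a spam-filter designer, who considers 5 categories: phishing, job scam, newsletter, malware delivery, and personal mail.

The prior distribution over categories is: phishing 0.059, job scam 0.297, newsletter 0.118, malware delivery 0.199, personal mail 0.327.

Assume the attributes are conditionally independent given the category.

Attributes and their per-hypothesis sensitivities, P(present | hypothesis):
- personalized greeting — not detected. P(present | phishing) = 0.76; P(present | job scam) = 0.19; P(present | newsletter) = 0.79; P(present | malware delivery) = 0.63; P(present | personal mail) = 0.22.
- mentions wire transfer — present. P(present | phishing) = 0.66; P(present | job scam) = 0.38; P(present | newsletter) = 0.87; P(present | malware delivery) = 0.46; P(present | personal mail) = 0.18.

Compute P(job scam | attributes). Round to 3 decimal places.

By Bayes' rule with conditional independence, the unnormalized weight for each hypothesis is prior × ∏ likelihoods (using 1 − P(present | H) for each absent attribute):
  phishing: 0.059 × (1 − 0.76) × 0.66 = 0.0093456
  job scam: 0.297 × (1 − 0.19) × 0.38 = 0.091417
  newsletter: 0.118 × (1 − 0.79) × 0.87 = 0.021559
  malware delivery: 0.199 × (1 − 0.63) × 0.46 = 0.03387
  personal mail: 0.327 × (1 − 0.22) × 0.18 = 0.045911
Marginal likelihood of the evidence = 0.2021.
P(job scam | evidence) = 0.091417 / 0.2021 ≈ 0.452.

0.452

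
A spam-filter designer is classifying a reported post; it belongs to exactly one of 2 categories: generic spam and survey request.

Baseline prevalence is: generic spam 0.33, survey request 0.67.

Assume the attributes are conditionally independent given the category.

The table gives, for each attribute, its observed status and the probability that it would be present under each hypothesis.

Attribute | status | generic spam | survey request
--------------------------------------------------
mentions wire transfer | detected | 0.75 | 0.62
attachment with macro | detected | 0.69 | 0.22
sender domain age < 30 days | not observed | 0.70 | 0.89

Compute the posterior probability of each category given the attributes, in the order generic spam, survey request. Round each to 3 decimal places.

By Bayes' rule with conditional independence, the unnormalized weight for each hypothesis is prior × ∏ likelihoods (using 1 − P(present | H) for each absent attribute):
  generic spam: 0.33 × 0.75 × 0.69 × (1 − 0.70) = 0.051233
  survey request: 0.67 × 0.62 × 0.22 × (1 − 0.89) = 0.010053
The unnormalized weights sum to 0.061285.
P(generic spam | evidence) = 0.051233 / 0.061285 ≈ 0.836
P(survey request | evidence) = 0.010053 / 0.061285 ≈ 0.164

0.836, 0.164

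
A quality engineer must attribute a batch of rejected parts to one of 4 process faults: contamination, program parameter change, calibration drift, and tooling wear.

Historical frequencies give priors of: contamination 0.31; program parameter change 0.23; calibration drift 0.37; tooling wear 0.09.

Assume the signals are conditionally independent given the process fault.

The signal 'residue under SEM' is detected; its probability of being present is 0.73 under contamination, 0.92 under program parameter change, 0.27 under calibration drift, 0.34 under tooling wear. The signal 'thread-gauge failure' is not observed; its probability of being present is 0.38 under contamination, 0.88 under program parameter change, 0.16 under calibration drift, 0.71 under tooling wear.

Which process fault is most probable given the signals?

For each hypothesis, the unnormalized posterior weight is prior × product of the signal likelihoods (using 1 − P(present | H) for each absent signal):
  contamination: 0.31 × 0.73 × (1 − 0.38) = 0.14031
  program parameter change: 0.23 × 0.92 × (1 − 0.88) = 0.025392
  calibration drift: 0.37 × 0.27 × (1 − 0.16) = 0.083916
  tooling wear: 0.09 × 0.34 × (1 − 0.71) = 0.008874
Marginal likelihood of the evidence = 0.25849.
P(contamination | evidence) ≈ 0.14031 / 0.25849 ≈ 0.543
P(program parameter change | evidence) ≈ 0.025392 / 0.25849 ≈ 0.098
P(calibration drift | evidence) ≈ 0.083916 / 0.25849 ≈ 0.325
P(tooling wear | evidence) ≈ 0.008874 / 0.25849 ≈ 0.034
The largest is 0.543, so contamination is most probable.

contamination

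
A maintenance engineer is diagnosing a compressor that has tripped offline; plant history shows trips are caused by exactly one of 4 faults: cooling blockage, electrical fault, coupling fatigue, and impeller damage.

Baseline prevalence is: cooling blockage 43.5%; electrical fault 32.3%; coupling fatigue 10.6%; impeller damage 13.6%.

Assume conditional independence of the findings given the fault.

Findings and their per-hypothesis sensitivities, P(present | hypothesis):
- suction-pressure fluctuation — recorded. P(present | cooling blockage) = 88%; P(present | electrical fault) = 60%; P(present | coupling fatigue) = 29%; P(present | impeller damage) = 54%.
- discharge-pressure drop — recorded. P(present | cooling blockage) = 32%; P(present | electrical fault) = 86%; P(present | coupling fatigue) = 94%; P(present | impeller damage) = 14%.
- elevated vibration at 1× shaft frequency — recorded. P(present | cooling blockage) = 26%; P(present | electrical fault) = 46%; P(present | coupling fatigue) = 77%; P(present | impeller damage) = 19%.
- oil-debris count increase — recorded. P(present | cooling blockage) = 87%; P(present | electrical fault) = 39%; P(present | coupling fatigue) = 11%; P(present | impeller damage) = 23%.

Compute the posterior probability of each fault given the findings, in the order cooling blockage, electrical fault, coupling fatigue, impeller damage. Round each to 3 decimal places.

Multiply each prior by the joint likelihood of the evidence pattern:
  cooling blockage: 0.435 × 0.88 × 0.32 × 0.26 × 0.87 = 0.027709
  electrical fault: 0.323 × 0.60 × 0.86 × 0.46 × 0.39 = 0.0299
  coupling fatigue: 0.106 × 0.29 × 0.94 × 0.77 × 0.11 = 0.0024475
  impeller damage: 0.136 × 0.54 × 0.14 × 0.19 × 0.23 = 0.00044931
The unnormalized weights sum to 0.060506.
P(cooling blockage | evidence) = 0.027709 / 0.060506 ≈ 0.458
P(electrical fault | evidence) = 0.0299 / 0.060506 ≈ 0.494
P(coupling fatigue | evidence) = 0.0024475 / 0.060506 ≈ 0.040
P(impeller damage | evidence) = 0.00044931 / 0.060506 ≈ 0.007

0.458, 0.494, 0.040, 0.007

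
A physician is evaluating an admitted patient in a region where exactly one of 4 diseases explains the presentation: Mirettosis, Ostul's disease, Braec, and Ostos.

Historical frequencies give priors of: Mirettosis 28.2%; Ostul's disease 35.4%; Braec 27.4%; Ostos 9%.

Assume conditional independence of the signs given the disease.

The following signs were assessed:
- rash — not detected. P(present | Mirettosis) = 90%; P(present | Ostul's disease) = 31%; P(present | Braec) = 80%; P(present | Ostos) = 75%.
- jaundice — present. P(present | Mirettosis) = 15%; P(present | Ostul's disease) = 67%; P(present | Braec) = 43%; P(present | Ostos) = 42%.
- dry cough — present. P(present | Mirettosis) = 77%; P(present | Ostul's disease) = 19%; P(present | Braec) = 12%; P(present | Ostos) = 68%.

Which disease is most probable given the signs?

By Bayes' rule with conditional independence, the unnormalized weight for each hypothesis is prior × ∏ likelihoods (using 1 − P(present | H) for each absent sign):
  Mirettosis: 0.282 × (1 − 0.90) × 0.15 × 0.77 = 0.0032571
  Ostul's disease: 0.354 × (1 − 0.31) × 0.67 × 0.19 = 0.031094
  Braec: 0.274 × (1 − 0.80) × 0.43 × 0.12 = 0.0028277
  Ostos: 0.090 × (1 − 0.75) × 0.42 × 0.68 = 0.006426
Marginal likelihood of the evidence = 0.043605.
P(Mirettosis | evidence) ≈ 0.0032571 / 0.043605 ≈ 0.075
P(Ostul's disease | evidence) ≈ 0.031094 / 0.043605 ≈ 0.713
P(Braec | evidence) ≈ 0.0028277 / 0.043605 ≈ 0.065
P(Ostos | evidence) ≈ 0.006426 / 0.043605 ≈ 0.147
The largest is 0.713, so Ostul's disease is most probable.

Ostul's disease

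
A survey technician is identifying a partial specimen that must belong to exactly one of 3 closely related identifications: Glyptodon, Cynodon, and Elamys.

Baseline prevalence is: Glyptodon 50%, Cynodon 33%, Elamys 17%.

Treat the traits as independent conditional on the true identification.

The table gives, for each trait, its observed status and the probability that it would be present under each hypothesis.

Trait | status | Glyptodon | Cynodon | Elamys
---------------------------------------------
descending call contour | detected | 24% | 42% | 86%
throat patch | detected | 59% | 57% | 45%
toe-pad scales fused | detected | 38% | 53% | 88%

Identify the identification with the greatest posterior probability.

Elamys

Multiply each prior by the joint likelihood of the trait pattern:
  Glyptodon: 0.50 × 0.24 × 0.59 × 0.38 = 0.026904
  Cynodon: 0.33 × 0.42 × 0.57 × 0.53 = 0.041871
  Elamys: 0.17 × 0.86 × 0.45 × 0.88 = 0.057895
Marginal likelihood of the evidence = 0.12667.
P(Glyptodon | evidence) ≈ 0.026904 / 0.12667 ≈ 0.212
P(Cynodon | evidence) ≈ 0.041871 / 0.12667 ≈ 0.331
P(Elamys | evidence) ≈ 0.057895 / 0.12667 ≈ 0.457
The largest is 0.457, so Elamys is most probable.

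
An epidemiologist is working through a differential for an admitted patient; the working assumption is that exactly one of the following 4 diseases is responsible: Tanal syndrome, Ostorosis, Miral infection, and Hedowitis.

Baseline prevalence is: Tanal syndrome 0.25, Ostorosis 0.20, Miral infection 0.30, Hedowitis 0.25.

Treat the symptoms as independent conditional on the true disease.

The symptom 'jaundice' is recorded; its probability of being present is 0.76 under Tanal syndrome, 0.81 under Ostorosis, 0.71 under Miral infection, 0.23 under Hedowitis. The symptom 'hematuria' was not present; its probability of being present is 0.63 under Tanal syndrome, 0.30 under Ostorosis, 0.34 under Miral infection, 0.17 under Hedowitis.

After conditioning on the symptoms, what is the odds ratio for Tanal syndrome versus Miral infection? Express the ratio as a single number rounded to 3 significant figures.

Posterior odds equal prior odds times the likelihood ratio; only the two competing hypotheses matter (using 1 − P(present | H) for each absent symptom).
  Tanal syndrome: 0.25 × 0.76 × (1 − 0.63) = 0.0703
  Miral infection: 0.30 × 0.71 × (1 − 0.34) = 0.14058
Odds(Tanal syndrome : Miral infection) = 0.0703 / 0.14058 ≈ 0.500.

0.500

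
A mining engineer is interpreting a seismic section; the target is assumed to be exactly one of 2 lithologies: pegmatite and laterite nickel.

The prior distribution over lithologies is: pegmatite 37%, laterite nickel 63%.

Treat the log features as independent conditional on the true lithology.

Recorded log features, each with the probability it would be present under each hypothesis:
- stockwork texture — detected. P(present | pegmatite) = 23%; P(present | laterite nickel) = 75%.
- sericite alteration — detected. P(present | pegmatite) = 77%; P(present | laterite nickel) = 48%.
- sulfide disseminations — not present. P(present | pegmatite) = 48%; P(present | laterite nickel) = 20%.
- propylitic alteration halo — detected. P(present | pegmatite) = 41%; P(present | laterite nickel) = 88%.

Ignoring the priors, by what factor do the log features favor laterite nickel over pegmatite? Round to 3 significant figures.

6.71

Take the product of per-log feature likelihoods under each hypothesis (using 1 − P(present | H) for each absent log feature), then divide.
  laterite nickel: 0.75 × 0.48 × (1 − 0.20) × 0.88 = 0.25344
  pegmatite: 0.23 × 0.77 × (1 − 0.48) × 0.41 = 0.037758
Bayes factor = 0.25344 / 0.037758 ≈ 6.71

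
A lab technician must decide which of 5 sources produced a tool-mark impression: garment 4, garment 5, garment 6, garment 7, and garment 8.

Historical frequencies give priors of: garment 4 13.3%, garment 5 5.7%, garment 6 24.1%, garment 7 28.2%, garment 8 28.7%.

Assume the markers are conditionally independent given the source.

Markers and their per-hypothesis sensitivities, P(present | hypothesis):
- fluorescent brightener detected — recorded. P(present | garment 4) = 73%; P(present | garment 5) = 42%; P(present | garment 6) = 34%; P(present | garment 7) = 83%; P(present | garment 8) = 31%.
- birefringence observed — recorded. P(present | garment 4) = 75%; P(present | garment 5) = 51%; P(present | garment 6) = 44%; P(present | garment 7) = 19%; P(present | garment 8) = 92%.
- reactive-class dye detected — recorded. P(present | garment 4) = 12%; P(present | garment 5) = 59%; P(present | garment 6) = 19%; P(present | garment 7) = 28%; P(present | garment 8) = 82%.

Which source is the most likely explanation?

garment 8

By Bayes' rule with conditional independence, the unnormalized weight for each hypothesis is prior × ∏ likelihoods:
  garment 4: 0.133 × 0.73 × 0.75 × 0.12 = 0.0087381
  garment 5: 0.057 × 0.42 × 0.51 × 0.59 = 0.0072035
  garment 6: 0.241 × 0.34 × 0.44 × 0.19 = 0.0068502
  garment 7: 0.282 × 0.83 × 0.19 × 0.28 = 0.012452
  garment 8: 0.287 × 0.31 × 0.92 × 0.82 = 0.067119
The unnormalized weights sum to 0.10236.
P(garment 4 | evidence) ≈ 0.0087381 / 0.10236 ≈ 0.085
P(garment 5 | evidence) ≈ 0.0072035 / 0.10236 ≈ 0.070
P(garment 6 | evidence) ≈ 0.0068502 / 0.10236 ≈ 0.067
P(garment 7 | evidence) ≈ 0.012452 / 0.10236 ≈ 0.122
P(garment 8 | evidence) ≈ 0.067119 / 0.10236 ≈ 0.656
The largest is 0.656, so garment 8 is most probable.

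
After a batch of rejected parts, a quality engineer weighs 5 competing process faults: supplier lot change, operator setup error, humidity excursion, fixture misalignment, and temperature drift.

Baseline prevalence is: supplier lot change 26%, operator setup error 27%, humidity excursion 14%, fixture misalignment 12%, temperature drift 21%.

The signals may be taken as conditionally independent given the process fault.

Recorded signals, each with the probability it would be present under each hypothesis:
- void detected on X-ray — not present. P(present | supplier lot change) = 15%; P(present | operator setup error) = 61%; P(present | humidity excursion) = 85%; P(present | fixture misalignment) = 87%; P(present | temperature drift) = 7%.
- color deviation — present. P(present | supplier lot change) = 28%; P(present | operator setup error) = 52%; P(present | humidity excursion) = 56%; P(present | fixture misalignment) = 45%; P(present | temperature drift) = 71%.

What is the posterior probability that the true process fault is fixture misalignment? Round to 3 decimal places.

By Bayes' rule with conditional independence, the unnormalized weight for each hypothesis is prior × ∏ likelihoods (using 1 − P(present | H) for each absent signal):
  supplier lot change: 0.26 × (1 − 0.15) × 0.28 = 0.06188
  operator setup error: 0.27 × (1 − 0.61) × 0.52 = 0.054756
  humidity excursion: 0.14 × (1 − 0.85) × 0.56 = 0.01176
  fixture misalignment: 0.12 × (1 − 0.87) × 0.45 = 0.00702
  temperature drift: 0.21 × (1 − 0.07) × 0.71 = 0.13866
Normalizing constant Z = 0.06188 + 0.054756 + 0.01176 + 0.00702 + 0.13866 = 0.27408.
P(fixture misalignment | evidence) = 0.00702 / 0.27408 ≈ 0.026.

0.026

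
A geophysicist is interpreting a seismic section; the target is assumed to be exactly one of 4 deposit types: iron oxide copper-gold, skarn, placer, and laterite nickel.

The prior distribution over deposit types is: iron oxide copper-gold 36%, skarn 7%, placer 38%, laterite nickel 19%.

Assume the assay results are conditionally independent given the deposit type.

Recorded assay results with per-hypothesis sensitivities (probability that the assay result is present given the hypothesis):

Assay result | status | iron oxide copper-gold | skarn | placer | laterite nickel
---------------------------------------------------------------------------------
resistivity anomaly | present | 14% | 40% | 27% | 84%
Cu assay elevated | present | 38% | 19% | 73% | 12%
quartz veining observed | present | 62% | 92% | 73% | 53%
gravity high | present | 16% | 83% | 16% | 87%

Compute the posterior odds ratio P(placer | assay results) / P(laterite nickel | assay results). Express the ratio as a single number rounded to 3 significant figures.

Posterior odds equal prior odds times the likelihood ratio; only the two competing hypotheses matter.
  placer: 0.38 × 0.27 × 0.73 × 0.73 × 0.16 = 0.0087481
  laterite nickel: 0.19 × 0.84 × 0.12 × 0.53 × 0.87 = 0.008831
Odds(placer : laterite nickel) = 0.0087481 / 0.008831 ≈ 0.991.

0.991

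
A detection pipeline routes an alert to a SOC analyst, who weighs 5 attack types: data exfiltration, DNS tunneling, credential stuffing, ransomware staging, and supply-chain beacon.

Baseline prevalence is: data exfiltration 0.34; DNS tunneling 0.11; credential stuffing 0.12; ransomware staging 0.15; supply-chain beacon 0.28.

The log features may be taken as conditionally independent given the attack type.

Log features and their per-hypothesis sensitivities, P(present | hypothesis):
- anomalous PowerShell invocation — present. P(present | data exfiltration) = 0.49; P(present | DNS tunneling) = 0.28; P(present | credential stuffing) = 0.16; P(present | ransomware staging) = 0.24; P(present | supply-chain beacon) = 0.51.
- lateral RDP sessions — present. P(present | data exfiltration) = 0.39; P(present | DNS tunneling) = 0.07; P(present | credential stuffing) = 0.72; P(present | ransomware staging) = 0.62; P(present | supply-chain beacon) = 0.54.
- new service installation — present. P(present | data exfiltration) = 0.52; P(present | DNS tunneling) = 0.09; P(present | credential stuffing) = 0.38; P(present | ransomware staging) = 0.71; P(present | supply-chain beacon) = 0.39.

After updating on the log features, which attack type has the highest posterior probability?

For each hypothesis, the unnormalized posterior weight is prior × product of the log feature likelihoods:
  data exfiltration: 0.34 × 0.49 × 0.39 × 0.52 = 0.033786
  DNS tunneling: 0.11 × 0.28 × 0.07 × 0.09 = 0.00019404
  credential stuffing: 0.12 × 0.16 × 0.72 × 0.38 = 0.0052531
  ransomware staging: 0.15 × 0.24 × 0.62 × 0.71 = 0.015847
  supply-chain beacon: 0.28 × 0.51 × 0.54 × 0.39 = 0.030074
Normalizing constant Z = 0.033786 + 0.00019404 + 0.0052531 + 0.015847 + 0.030074 = 0.085155.
P(data exfiltration | evidence) ≈ 0.033786 / 0.085155 ≈ 0.397
P(DNS tunneling | evidence) ≈ 0.00019404 / 0.085155 ≈ 0.002
P(credential stuffing | evidence) ≈ 0.0052531 / 0.085155 ≈ 0.062
P(ransomware staging | evidence) ≈ 0.015847 / 0.085155 ≈ 0.186
P(supply-chain beacon | evidence) ≈ 0.030074 / 0.085155 ≈ 0.353
The largest is 0.397, so data exfiltration is most probable.

data exfiltration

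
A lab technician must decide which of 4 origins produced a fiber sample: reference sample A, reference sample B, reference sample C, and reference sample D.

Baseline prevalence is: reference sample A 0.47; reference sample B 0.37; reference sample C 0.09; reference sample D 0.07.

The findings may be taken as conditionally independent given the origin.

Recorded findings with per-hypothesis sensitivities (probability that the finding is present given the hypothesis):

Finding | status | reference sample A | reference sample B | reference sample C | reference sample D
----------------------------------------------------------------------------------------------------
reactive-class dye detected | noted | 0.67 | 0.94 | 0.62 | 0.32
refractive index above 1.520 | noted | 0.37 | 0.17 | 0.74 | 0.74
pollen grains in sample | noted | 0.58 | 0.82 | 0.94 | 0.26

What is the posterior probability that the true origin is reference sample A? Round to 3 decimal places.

By Bayes' rule with conditional independence, the unnormalized weight for each hypothesis is prior × ∏ likelihoods:
  reference sample A: 0.47 × 0.67 × 0.37 × 0.58 = 0.067578
  reference sample B: 0.37 × 0.94 × 0.17 × 0.82 = 0.048483
  reference sample C: 0.09 × 0.62 × 0.74 × 0.94 = 0.038814
  reference sample D: 0.07 × 0.32 × 0.74 × 0.26 = 0.0043098
Marginal likelihood of the evidence = 0.15919.
P(reference sample A | evidence) = 0.067578 / 0.15919 ≈ 0.425.

0.425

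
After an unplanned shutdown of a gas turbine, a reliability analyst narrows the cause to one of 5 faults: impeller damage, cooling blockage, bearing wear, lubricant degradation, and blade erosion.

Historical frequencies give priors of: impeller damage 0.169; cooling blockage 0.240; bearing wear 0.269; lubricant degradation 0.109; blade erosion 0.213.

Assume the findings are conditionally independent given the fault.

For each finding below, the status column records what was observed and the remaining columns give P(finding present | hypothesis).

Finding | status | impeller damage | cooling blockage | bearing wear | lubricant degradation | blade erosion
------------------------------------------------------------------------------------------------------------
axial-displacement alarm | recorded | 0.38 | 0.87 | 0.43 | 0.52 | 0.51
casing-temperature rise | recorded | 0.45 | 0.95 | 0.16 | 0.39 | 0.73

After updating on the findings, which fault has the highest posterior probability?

cooling blockage

By Bayes' rule with conditional independence, the unnormalized weight for each hypothesis is prior × ∏ likelihoods:
  impeller damage: 0.169 × 0.38 × 0.45 = 0.028899
  cooling blockage: 0.240 × 0.87 × 0.95 = 0.19836
  bearing wear: 0.269 × 0.43 × 0.16 = 0.018507
  lubricant degradation: 0.109 × 0.52 × 0.39 = 0.022105
  blade erosion: 0.213 × 0.51 × 0.73 = 0.0793
The unnormalized weights sum to 0.34717.
P(impeller damage | evidence) ≈ 0.028899 / 0.34717 ≈ 0.083
P(cooling blockage | evidence) ≈ 0.19836 / 0.34717 ≈ 0.571
P(bearing wear | evidence) ≈ 0.018507 / 0.34717 ≈ 0.053
P(lubricant degradation | evidence) ≈ 0.022105 / 0.34717 ≈ 0.064
P(blade erosion | evidence) ≈ 0.0793 / 0.34717 ≈ 0.228
The largest is 0.571, so cooling blockage is most probable.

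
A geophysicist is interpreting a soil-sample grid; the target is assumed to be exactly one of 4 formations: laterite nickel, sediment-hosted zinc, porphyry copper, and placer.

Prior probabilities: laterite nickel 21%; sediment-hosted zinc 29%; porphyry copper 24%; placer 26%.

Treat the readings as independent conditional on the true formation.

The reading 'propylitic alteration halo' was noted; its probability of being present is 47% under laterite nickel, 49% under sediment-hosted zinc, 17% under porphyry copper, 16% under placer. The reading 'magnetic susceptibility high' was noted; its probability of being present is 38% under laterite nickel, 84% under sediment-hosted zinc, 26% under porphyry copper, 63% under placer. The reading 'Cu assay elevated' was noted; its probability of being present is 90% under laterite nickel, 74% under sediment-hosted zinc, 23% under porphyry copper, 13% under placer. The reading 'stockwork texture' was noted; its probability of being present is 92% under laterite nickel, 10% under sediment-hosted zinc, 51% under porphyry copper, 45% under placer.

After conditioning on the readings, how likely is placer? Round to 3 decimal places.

By Bayes' rule with conditional independence, the unnormalized weight for each hypothesis is prior × ∏ likelihoods:
  laterite nickel: 0.21 × 0.47 × 0.38 × 0.90 × 0.92 = 0.031055
  sediment-hosted zinc: 0.29 × 0.49 × 0.84 × 0.74 × 0.10 = 0.0088329
  porphyry copper: 0.24 × 0.17 × 0.26 × 0.23 × 0.51 = 0.0012443
  placer: 0.26 × 0.16 × 0.63 × 0.13 × 0.45 = 0.0015332
Normalizing constant Z = 0.031055 + 0.0088329 + 0.0012443 + 0.0015332 = 0.042665.
P(placer | evidence) = 0.0015332 / 0.042665 ≈ 0.036.

0.036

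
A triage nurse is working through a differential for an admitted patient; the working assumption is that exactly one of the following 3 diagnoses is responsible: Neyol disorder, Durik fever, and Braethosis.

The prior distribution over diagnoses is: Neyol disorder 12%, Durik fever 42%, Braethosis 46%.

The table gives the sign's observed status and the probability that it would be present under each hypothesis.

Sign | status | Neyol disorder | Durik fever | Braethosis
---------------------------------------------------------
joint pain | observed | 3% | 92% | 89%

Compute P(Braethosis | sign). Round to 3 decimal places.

0.512

For each hypothesis, the unnormalized posterior weight is prior × likelihood:
  Neyol disorder: 0.12 × 0.03 = 0.0036
  Durik fever: 0.42 × 0.92 = 0.3864
  Braethosis: 0.46 × 0.89 = 0.4094
Normalizing constant Z = 0.0036 + 0.3864 + 0.4094 = 0.7994.
P(Braethosis | evidence) = 0.4094 / 0.7994 ≈ 0.512.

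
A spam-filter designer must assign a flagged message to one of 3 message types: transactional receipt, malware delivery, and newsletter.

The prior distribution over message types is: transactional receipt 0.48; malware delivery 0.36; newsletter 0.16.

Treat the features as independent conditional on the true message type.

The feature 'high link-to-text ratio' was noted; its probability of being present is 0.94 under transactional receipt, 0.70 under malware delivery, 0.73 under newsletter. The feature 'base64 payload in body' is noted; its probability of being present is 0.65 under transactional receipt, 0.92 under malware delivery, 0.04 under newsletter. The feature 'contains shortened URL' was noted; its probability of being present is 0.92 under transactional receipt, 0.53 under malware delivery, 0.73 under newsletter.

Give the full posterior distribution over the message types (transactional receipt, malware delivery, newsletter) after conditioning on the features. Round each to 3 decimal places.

By Bayes' rule with conditional independence, the unnormalized weight for each hypothesis is prior × ∏ likelihoods:
  transactional receipt: 0.48 × 0.94 × 0.65 × 0.92 = 0.26982
  malware delivery: 0.36 × 0.70 × 0.92 × 0.53 = 0.12288
  newsletter: 0.16 × 0.73 × 0.04 × 0.73 = 0.0034106
The unnormalized weights sum to 0.3961.
P(transactional receipt | evidence) = 0.26982 / 0.3961 ≈ 0.681
P(malware delivery | evidence) = 0.12288 / 0.3961 ≈ 0.310
P(newsletter | evidence) = 0.0034106 / 0.3961 ≈ 0.009

0.681, 0.310, 0.009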